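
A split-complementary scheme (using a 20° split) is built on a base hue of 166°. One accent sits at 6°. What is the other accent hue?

Split-complementary hues sit 20° either side of the complement.
Complement of the base 166°: 166 + 180 = 346°
The given accent 6° is 20° one side of 346°; the other accent sits 20° the other side: 346 − 20 = 326°

326°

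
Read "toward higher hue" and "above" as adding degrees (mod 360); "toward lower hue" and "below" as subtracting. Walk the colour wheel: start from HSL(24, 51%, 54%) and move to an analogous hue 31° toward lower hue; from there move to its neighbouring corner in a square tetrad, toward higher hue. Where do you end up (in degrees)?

83°

analog 31° ↓ −31°: 24 − 31 = -7 → -7 + 360 = 353°
square ↑ +90°: 353 + 90 = 443 → 443 − 360 = 83°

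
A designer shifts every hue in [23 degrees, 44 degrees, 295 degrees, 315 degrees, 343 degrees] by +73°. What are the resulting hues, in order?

96°, 117°, 8°, 28°, 56°

23 + 73 = 96°
44 + 73 = 117°
295 + 73 = 368 → 368 − 360 = 8°
315 + 73 = 388 → 388 − 360 = 28°
343 + 73 = 416 → 416 − 360 = 56°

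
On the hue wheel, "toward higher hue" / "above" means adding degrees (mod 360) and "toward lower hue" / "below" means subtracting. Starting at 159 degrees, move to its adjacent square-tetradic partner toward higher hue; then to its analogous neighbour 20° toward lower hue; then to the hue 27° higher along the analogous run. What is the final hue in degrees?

256°

square ↑ +90°: 159 + 90 = 249°
analog 20° ↓ −20°: 249 − 20 = 229°
analog 27° ↑ +27°: 229 + 27 = 256°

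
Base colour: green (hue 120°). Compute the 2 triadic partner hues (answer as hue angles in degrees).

240° and 0°

120 + 120 = 240°
120 + 240 = 360 → 360 − 360 = 0°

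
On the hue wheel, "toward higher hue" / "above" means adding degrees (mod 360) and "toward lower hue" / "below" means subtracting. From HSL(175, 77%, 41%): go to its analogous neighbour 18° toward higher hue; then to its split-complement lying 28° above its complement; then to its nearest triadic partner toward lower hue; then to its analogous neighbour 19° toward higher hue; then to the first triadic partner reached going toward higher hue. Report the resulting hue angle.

+18° (analog 18° ↑): 175 + 18 = 193°
+208° (split-comp 28° ↑): 193 + 208 = 401 → 401 − 360 = 41°
−120° (triadic ↓): 41 − 120 = -79 → -79 + 360 = 281°
+19° (analog 19° ↑): 281 + 19 = 300°
+120° (triadic ↑): 300 + 120 = 420 → 420 − 360 = 60°

60°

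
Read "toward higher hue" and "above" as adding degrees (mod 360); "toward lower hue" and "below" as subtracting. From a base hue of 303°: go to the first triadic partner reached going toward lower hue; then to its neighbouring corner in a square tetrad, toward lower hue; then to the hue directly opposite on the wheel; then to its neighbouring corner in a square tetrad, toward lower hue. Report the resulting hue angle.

triadic ↓ −120°: 303 − 120 = 183°
square ↓ −90°: 183 − 90 = 93°
complement +180°: 93 + 180 = 273°
square ↓ −90°: 273 − 90 = 183°

183°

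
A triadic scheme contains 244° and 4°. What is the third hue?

124°

A triad spaces three hues 120° apart.
The full set is {4°, 124°, 244°}.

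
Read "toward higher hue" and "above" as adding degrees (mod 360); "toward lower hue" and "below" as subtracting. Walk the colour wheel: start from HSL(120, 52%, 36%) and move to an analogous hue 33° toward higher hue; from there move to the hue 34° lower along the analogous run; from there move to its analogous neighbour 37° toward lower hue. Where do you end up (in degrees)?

82°

120 + 33 = 153°   (analog 33° ↑)
153 − 34 = 119°   (analog 34° ↓)
119 − 37 = 82°   (analog 37° ↓)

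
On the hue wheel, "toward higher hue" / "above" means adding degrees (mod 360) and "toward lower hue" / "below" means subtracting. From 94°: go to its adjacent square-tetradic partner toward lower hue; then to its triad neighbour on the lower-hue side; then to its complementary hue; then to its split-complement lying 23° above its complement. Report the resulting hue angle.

−90° (square ↓): 94 − 90 = 4°
−120° (triadic ↓): 4 − 120 = -116 → -116 + 360 = 244°
+180° (complement): 244 + 180 = 424 → 424 − 360 = 64°
+203° (split-comp 23° ↑): 64 + 203 = 267°

267°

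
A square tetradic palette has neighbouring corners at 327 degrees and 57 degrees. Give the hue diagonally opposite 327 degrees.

A square tetradic scheme places four hues 90° apart; opposite corners are 180° apart.
327 + 180 = 507 → 507 − 360 = 147°

147°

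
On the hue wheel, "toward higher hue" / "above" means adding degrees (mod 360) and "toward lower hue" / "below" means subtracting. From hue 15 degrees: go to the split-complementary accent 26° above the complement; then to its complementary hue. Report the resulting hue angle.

15 + 206 = 221°   (split-comp 26° ↑)
221 + 180 = 401 → 401 − 360 = 41°   (complement)

41°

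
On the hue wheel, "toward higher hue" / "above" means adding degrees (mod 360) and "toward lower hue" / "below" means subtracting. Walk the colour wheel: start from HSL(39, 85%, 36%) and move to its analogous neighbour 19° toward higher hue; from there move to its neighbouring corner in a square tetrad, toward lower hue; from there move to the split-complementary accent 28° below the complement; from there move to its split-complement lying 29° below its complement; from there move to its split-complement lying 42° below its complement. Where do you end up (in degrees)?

49°

39 + 19 = 58°   (analog 19° ↑)
58 − 90 = -32 → -32 + 360 = 328°   (square ↓)
328 + 152 = 480 → 480 − 360 = 120°   (split-comp 28° ↓)
120 + 151 = 271°   (split-comp 29° ↓)
271 + 138 = 409 → 409 − 360 = 49°   (split-comp 42° ↓)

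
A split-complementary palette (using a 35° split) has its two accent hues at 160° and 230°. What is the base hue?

The accents sit 35° either side of the complement, so the complement is their short-arc midpoint on the wheel.
Short-arc midpoint of 160° and 230°: 195°.
Base is 180° from the complement: 195 − 180 = 15°

15°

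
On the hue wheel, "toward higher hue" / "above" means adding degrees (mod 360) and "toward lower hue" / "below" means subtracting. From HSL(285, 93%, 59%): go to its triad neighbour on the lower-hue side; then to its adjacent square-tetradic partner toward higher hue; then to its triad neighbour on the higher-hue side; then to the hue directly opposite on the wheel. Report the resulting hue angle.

195°

triadic ↓ −120°: 285 − 120 = 165°
square ↑ +90°: 165 + 90 = 255°
triadic ↑ +120°: 255 + 120 = 375 → 375 − 360 = 15°
complement +180°: 15 + 180 = 195°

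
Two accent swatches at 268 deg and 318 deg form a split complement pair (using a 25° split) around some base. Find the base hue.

113°

The accents sit 25° either side of the complement, so the complement is their short-arc midpoint on the wheel.
Short-arc midpoint of 268° and 318°: 293°.
Base is 180° from the complement: 293 − 180 = 113°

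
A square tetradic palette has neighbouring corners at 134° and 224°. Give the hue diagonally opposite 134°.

A square tetradic scheme places four hues 90° apart; opposite corners are 180° apart.
134 + 180 = 314°

314°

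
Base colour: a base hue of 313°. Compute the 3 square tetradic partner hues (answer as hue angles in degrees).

43°, 133° and 223°

A square tetradic scheme places four hues every 90°.
313 + 90 = 403 → 403 − 360 = 43°
313 + 180 = 493 → 493 − 360 = 133°
313 + 270 = 583 → 583 − 360 = 223°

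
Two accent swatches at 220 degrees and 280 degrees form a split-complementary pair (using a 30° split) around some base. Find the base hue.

The accents sit 30° either side of the complement, so the complement is their short-arc midpoint on the wheel.
Short-arc midpoint of 220° and 280°: 250°.
Base is 180° from the complement: 250 − 180 = 70°

70°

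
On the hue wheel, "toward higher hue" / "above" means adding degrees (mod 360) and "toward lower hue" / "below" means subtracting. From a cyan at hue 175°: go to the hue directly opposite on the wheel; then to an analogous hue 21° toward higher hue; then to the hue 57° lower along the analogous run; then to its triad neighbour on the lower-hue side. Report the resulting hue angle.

+180° (complement): 175 + 180 = 355°
+21° (analog 21° ↑): 355 + 21 = 376 → 376 − 360 = 16°
−57° (analog 57° ↓): 16 − 57 = -41 → -41 + 360 = 319°
−120° (triadic ↓): 319 − 120 = 199°

199°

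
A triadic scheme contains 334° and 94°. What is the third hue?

A triad spaces three hues 120° apart.
The full set is {94°, 214°, 334°}.

214°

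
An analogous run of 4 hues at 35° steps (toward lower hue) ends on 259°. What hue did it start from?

4°

3 steps of 35° (toward lower hue) give a net shift of −105°.
Start = end − shift: 259 + 105 = 364 → 364 − 360 = 4°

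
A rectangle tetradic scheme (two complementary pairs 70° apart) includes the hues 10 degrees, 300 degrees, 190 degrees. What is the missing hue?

A rectangular tetradic uses two complementary pairs 70° apart: offsets 0°, 70°, 180°, 250°.
Among {10°, 190°, 300°}, 190° and 10° are a 180° pair.
The remaining hue 300° needs its own complement: 300 + 180 = 480 → 480 − 360 = 120°

120°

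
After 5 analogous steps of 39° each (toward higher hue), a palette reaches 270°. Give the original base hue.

5 steps of 39° (toward higher hue) give a net shift of +195°.
Start = end − shift: 270 − 195 = 75°

75°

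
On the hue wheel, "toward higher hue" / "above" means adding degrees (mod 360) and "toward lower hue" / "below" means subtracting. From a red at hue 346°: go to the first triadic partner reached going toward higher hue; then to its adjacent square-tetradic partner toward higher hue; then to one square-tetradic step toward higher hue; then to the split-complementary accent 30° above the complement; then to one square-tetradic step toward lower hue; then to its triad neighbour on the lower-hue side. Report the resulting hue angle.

346 + 120 = 466 → 466 − 360 = 106°   (triadic ↑)
106 + 90 = 196°   (square ↑)
196 + 90 = 286°   (square ↑)
286 + 210 = 496 → 496 − 360 = 136°   (split-comp 30° ↑)
136 − 90 = 46°   (square ↓)
46 − 120 = -74 → -74 + 360 = 286°   (triadic ↓)

286°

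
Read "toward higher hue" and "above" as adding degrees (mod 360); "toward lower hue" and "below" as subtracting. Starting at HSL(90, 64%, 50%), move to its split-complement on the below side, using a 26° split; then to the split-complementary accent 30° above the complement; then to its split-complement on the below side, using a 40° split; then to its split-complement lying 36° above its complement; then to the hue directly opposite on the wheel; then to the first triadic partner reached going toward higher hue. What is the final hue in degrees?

split-comp 26° ↓ +154°: 90 + 154 = 244°
split-comp 30° ↑ +210°: 244 + 210 = 454 → 454 − 360 = 94°
split-comp 40° ↓ +140°: 94 + 140 = 234°
split-comp 36° ↑ +216°: 234 + 216 = 450 → 450 − 360 = 90°
complement +180°: 90 + 180 = 270°
triadic ↑ +120°: 270 + 120 = 390 → 390 − 360 = 30°

30°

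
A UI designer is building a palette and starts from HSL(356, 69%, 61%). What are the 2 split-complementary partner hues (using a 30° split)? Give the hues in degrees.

146° and 206°

Complement of 356°: 356 + 180 = 536 → 536 − 360 = 176°
176 − 30 = 146°
176 + 30 = 206°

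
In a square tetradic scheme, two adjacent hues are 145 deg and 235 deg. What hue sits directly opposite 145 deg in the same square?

325°

A square tetradic scheme places four hues 90° apart; opposite corners are 180° apart.
145 + 180 = 325°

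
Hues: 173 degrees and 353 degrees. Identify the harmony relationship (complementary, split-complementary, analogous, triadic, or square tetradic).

complementary

Sort the hues: 173°, 353°.
Successive gaps around the wheel: 180°, 180°.
Two hues 180° apart are complementary.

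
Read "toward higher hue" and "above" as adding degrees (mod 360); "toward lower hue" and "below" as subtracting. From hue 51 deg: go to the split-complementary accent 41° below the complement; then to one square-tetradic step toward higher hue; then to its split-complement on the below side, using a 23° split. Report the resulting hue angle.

77°

51 + 139 = 190°   (split-comp 41° ↓)
190 + 90 = 280°   (square ↑)
280 + 157 = 437 → 437 − 360 = 77°   (split-comp 23° ↓)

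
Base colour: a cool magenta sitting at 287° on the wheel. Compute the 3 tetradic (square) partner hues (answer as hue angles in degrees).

A square tetradic scheme places four hues every 90°.
287 + 90 = 377 → 377 − 360 = 17°
287 + 180 = 467 → 467 − 360 = 107°
287 + 270 = 557 → 557 − 360 = 197°

17°, 107°, and 197°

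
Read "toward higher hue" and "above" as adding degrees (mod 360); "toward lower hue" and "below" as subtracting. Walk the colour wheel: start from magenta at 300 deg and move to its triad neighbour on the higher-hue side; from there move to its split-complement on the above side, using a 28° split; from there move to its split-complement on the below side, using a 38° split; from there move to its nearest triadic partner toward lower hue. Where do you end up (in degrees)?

triadic ↑ +120°: 300 + 120 = 420 → 420 − 360 = 60°
split-comp 28° ↑ +208°: 60 + 208 = 268°
split-comp 38° ↓ +142°: 268 + 142 = 410 → 410 − 360 = 50°
triadic ↓ −120°: 50 − 120 = -70 → -70 + 360 = 290°

290°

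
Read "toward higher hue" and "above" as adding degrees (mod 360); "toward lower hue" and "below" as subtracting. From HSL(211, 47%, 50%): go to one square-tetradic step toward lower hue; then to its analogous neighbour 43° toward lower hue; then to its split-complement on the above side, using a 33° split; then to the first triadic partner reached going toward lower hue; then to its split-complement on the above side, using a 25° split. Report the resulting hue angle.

square ↓ −90°: 211 − 90 = 121°
analog 43° ↓ −43°: 121 − 43 = 78°
split-comp 33° ↑ +213°: 78 + 213 = 291°
triadic ↓ −120°: 291 − 120 = 171°
split-comp 25° ↑ +205°: 171 + 205 = 376 → 376 − 360 = 16°

16°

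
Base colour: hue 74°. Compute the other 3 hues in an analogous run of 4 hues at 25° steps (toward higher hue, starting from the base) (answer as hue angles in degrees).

Analogous hues sit every 25° along the wheel.
74 + 25 = 99°
74 + 50 = 124°
74 + 75 = 149°

99°, 124°, 149°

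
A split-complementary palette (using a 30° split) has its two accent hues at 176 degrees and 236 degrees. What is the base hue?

26°

The accents sit 30° either side of the complement, so the complement is their short-arc midpoint on the wheel.
Short-arc midpoint of 176° and 236°: 206°.
Base is 180° from the complement: 206 − 180 = 26°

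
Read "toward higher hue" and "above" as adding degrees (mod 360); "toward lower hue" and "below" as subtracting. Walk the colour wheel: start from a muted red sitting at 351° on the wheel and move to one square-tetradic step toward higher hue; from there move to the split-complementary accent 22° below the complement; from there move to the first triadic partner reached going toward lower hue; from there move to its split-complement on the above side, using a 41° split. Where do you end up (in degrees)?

+90° (square ↑): 351 + 90 = 441 → 441 − 360 = 81°
+158° (split-comp 22° ↓): 81 + 158 = 239°
−120° (triadic ↓): 239 − 120 = 119°
+221° (split-comp 41° ↑): 119 + 221 = 340°

340°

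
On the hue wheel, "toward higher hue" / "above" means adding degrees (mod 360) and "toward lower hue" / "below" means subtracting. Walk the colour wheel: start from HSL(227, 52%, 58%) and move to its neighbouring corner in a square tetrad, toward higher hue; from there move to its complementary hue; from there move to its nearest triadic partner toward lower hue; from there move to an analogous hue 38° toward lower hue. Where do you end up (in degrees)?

square ↑ +90°: 227 + 90 = 317°
complement +180°: 317 + 180 = 497 → 497 − 360 = 137°
triadic ↓ −120°: 137 − 120 = 17°
analog 38° ↓ −38°: 17 − 38 = -21 → -21 + 360 = 339°

339°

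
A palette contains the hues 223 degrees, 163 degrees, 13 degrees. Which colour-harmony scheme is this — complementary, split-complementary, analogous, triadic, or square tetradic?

Sort the hues: 13°, 163°, 223°.
Successive gaps around the wheel: 150°, 60°, 150°.
Two 150° gaps and one 60° gap — a base hue opposite a pair of accents 30° either side of its complement — is the split-complementary pattern.

split-complementary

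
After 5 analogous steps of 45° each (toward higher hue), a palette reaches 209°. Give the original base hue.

344°

5 steps of 45° (toward higher hue) give a net shift of +225°.
Start = end − shift: 209 − 225 = -16 → -16 + 360 = 344°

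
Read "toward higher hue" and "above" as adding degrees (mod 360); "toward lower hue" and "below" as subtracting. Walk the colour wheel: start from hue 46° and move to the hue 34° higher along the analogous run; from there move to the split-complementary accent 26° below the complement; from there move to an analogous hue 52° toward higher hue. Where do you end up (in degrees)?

46 + 34 = 80°   (analog 34° ↑)
80 + 154 = 234°   (split-comp 26° ↓)
234 + 52 = 286°   (analog 52° ↑)

286°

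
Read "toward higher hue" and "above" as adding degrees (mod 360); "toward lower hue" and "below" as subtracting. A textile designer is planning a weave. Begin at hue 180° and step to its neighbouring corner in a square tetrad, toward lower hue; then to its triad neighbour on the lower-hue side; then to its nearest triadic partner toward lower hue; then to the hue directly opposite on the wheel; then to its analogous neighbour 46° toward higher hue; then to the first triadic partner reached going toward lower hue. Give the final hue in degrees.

−90° (square ↓): 180 − 90 = 90°
−120° (triadic ↓): 90 − 120 = -30 → -30 + 360 = 330°
−120° (triadic ↓): 330 − 120 = 210°
+180° (complement): 210 + 180 = 390 → 390 − 360 = 30°
+46° (analog 46° ↑): 30 + 46 = 76°
−120° (triadic ↓): 76 − 120 = -44 → -44 + 360 = 316°

316°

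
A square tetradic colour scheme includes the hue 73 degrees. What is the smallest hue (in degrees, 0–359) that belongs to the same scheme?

A square tetradic scheme places four hues every 90°.
The full set through 73° is {73°, 163°, 253°, 343°}.

73°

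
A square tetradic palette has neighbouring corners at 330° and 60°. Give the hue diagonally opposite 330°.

A square tetradic scheme places four hues 90° apart; opposite corners are 180° apart.
330 + 180 = 510 → 510 − 360 = 150°

150°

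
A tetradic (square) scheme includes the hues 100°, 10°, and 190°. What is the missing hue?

A square tetradic scheme places four hues every 90°.
The full set through 10° is {10°, 100°, 190°, 280°}.
Given {10°, 100°, 190°}, the missing hue is 280°.

280°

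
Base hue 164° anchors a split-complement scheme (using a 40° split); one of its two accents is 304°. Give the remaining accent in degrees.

24°

Split-complementary hues sit 40° either side of the complement.
Complement of the base 164°: 164 + 180 = 344°
The given accent 304° is 40° one side of 344°; the other accent sits 40° the other side: 344 + 40 = 384 → 384 − 360 = 24°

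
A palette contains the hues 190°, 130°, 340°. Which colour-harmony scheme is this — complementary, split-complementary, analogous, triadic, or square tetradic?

split-complementary

Sort the hues: 130°, 190°, 340°.
Successive gaps around the wheel: 60°, 150°, 150°.
Two 150° gaps and one 60° gap — a base hue opposite a pair of accents 30° either side of its complement — is the split-complementary pattern.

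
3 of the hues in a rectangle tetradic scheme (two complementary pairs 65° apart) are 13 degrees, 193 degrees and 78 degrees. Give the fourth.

A rectangular tetradic uses two complementary pairs 65° apart: offsets 0°, 65°, 180°, 245°.
Among {13°, 78°, 193°}, 193° and 13° are a 180° pair.
The remaining hue 78° needs its own complement: 78 + 180 = 258°

258°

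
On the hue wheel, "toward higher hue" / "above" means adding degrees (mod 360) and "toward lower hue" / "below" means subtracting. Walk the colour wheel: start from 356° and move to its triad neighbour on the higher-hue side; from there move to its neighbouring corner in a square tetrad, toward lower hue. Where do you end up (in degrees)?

26°

356 + 120 = 476 → 476 − 360 = 116°   (triadic ↑)
116 − 90 = 26°   (square ↓)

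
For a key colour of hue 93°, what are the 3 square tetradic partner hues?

183°, 273° and 3°

A square tetradic scheme places four hues every 90°.
93 + 90 = 183°
93 + 180 = 273°
93 + 270 = 363 → 363 − 360 = 3°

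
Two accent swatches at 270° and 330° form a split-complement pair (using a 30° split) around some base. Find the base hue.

The accents sit 30° either side of the complement, so the complement is their short-arc midpoint on the wheel.
Short-arc midpoint of 270° and 330°: 300°.
Base is 180° from the complement: 300 − 180 = 120°

120°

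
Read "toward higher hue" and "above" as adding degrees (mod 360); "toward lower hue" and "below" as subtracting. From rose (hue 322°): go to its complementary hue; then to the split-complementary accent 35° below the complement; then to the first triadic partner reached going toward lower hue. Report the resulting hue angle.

167°

322 + 180 = 502 → 502 − 360 = 142°   (complement)
142 + 145 = 287°   (split-comp 35° ↓)
287 − 120 = 167°   (triadic ↓)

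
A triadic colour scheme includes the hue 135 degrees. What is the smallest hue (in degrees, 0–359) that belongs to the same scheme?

A triad places three hues 120° apart.
The full set through 135° is {15°, 135°, 255°}.

15°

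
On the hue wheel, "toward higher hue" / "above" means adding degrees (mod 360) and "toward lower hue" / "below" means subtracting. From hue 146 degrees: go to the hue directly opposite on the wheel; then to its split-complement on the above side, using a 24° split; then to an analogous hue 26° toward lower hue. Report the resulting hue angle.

144°

+180° (complement): 146 + 180 = 326°
+204° (split-comp 24° ↑): 326 + 204 = 530 → 530 − 360 = 170°
−26° (analog 26° ↓): 170 − 26 = 144°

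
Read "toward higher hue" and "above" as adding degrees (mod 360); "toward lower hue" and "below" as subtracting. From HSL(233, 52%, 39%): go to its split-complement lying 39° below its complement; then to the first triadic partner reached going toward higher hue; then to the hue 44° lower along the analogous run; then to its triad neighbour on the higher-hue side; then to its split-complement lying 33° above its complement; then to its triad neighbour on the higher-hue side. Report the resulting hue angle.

183°

+141° (split-comp 39° ↓): 233 + 141 = 374 → 374 − 360 = 14°
+120° (triadic ↑): 14 + 120 = 134°
−44° (analog 44° ↓): 134 − 44 = 90°
+120° (triadic ↑): 90 + 120 = 210°
+213° (split-comp 33° ↑): 210 + 213 = 423 → 423 − 360 = 63°
+120° (triadic ↑): 63 + 120 = 183°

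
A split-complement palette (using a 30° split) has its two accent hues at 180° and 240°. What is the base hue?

The accents sit 30° either side of the complement, so the complement is their short-arc midpoint on the wheel.
Short-arc midpoint of 180° and 240°: 210°.
Base is 180° from the complement: 210 − 180 = 30°

30°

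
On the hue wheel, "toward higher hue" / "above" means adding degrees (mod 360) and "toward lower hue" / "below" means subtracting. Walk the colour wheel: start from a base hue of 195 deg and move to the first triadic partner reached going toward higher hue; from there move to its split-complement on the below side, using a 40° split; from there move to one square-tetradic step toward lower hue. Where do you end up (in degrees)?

triadic ↑ +120°: 195 + 120 = 315°
split-comp 40° ↓ +140°: 315 + 140 = 455 → 455 − 360 = 95°
square ↓ −90°: 95 − 90 = 5°

5°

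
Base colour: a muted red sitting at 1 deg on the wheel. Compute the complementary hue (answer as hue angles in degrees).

The complement sits 180° across the wheel.
1 + 180 = 181°

181°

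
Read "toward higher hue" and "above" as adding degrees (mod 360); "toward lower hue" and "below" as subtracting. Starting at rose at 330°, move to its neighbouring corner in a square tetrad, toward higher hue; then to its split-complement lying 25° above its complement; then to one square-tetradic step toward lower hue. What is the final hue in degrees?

175°

330 + 90 = 420 → 420 − 360 = 60°   (square ↑)
60 + 205 = 265°   (split-comp 25° ↑)
265 − 90 = 175°   (square ↓)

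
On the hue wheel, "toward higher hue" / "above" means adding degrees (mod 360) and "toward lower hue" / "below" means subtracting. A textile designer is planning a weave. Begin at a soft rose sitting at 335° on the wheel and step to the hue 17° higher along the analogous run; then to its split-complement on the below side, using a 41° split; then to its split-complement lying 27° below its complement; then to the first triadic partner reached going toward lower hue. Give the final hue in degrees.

164°

+17° (analog 17° ↑): 335 + 17 = 352°
+139° (split-comp 41° ↓): 352 + 139 = 491 → 491 − 360 = 131°
+153° (split-comp 27° ↓): 131 + 153 = 284°
−120° (triadic ↓): 284 − 120 = 164°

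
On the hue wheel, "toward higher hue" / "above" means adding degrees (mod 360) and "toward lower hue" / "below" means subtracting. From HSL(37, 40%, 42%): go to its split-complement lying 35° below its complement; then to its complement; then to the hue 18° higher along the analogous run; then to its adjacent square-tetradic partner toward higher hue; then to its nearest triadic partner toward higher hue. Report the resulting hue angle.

230°

37 + 145 = 182°   (split-comp 35° ↓)
182 + 180 = 362 → 362 − 360 = 2°   (complement)
2 + 18 = 20°   (analog 18° ↑)
20 + 90 = 110°   (square ↑)
110 + 120 = 230°   (triadic ↑)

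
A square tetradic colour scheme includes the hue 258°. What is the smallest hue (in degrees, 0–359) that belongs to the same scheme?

A square tetradic scheme places four hues every 90°.
The full set through 258° is {78°, 168°, 258°, 348°}.

78°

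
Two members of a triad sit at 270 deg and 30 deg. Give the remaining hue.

150°

A triad spaces three hues 120° apart.
The full set is {30°, 150°, 270°}.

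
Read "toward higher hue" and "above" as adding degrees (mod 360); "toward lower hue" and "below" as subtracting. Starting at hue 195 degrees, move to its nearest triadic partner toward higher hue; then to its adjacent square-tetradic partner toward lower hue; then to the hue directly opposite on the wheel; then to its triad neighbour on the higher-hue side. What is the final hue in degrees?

triadic ↑ +120°: 195 + 120 = 315°
square ↓ −90°: 315 − 90 = 225°
complement +180°: 225 + 180 = 405 → 405 − 360 = 45°
triadic ↑ +120°: 45 + 120 = 165°

165°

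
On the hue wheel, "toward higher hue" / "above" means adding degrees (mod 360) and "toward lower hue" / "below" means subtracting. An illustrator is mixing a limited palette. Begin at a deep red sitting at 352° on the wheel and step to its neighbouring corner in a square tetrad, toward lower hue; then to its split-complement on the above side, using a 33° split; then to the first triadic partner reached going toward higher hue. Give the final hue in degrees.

352 − 90 = 262°   (square ↓)
262 + 213 = 475 → 475 − 360 = 115°   (split-comp 33° ↑)
115 + 120 = 235°   (triadic ↑)

235°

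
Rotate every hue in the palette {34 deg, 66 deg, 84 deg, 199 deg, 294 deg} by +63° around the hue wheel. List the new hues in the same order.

97°, 129°, 147°, 262°, 357°

34 + 63 = 97°
66 + 63 = 129°
84 + 63 = 147°
199 + 63 = 262°
294 + 63 = 357°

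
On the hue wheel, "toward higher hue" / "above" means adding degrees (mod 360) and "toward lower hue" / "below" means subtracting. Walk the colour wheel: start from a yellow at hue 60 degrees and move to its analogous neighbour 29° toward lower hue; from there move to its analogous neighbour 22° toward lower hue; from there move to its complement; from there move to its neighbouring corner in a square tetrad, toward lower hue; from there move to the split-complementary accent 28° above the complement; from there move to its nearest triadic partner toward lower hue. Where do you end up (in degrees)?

187°

60 − 29 = 31°   (analog 29° ↓)
31 − 22 = 9°   (analog 22° ↓)
9 + 180 = 189°   (complement)
189 − 90 = 99°   (square ↓)
99 + 208 = 307°   (split-comp 28° ↑)
307 − 120 = 187°   (triadic ↓)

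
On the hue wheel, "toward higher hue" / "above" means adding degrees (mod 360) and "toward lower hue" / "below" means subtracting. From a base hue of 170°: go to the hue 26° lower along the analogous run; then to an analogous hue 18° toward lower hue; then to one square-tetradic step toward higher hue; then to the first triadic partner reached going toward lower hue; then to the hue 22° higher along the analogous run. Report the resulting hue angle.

118°

170 − 26 = 144°   (analog 26° ↓)
144 − 18 = 126°   (analog 18° ↓)
126 + 90 = 216°   (square ↑)
216 − 120 = 96°   (triadic ↓)
96 + 22 = 118°   (analog 22° ↑)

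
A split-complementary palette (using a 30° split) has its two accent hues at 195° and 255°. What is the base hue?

45°

The accents sit 30° either side of the complement, so the complement is their short-arc midpoint on the wheel.
Short-arc midpoint of 195° and 255°: 225°.
Base is 180° from the complement: 225 − 180 = 45°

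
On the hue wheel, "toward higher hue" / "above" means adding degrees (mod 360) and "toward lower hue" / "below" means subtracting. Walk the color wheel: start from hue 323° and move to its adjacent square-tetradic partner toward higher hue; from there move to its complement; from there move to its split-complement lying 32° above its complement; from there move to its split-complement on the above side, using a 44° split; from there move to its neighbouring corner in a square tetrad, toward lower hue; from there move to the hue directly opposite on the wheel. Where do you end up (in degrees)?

39°

323 + 90 = 413 → 413 − 360 = 53°   (square ↑)
53 + 180 = 233°   (complement)
233 + 212 = 445 → 445 − 360 = 85°   (split-comp 32° ↑)
85 + 224 = 309°   (split-comp 44° ↑)
309 − 90 = 219°   (square ↓)
219 + 180 = 399 → 399 − 360 = 39°   (complement)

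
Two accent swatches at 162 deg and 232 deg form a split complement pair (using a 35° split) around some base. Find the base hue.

The accents sit 35° either side of the complement, so the complement is their short-arc midpoint on the wheel.
Short-arc midpoint of 162° and 232°: 197°.
Base is 180° from the complement: 197 − 180 = 17°

17°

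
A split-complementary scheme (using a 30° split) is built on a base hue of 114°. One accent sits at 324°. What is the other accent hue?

Split-complementary hues sit 30° either side of the complement.
Complement of the base 114°: 114 + 180 = 294°
The given accent 324° is 30° one side of 294°; the other accent sits 30° the other side: 294 − 30 = 264°

264°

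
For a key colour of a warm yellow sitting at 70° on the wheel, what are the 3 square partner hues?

A square tetradic scheme places four hues every 90°.
70 + 90 = 160°
70 + 180 = 250°
70 + 270 = 340°

160°, 250° and 340°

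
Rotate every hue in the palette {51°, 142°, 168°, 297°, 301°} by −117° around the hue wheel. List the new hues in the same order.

294°, 25°, 51°, 180°, 184°

51 − 117 = -66 → -66 + 360 = 294°
142 − 117 = 25°
168 − 117 = 51°
297 − 117 = 180°
301 − 117 = 184°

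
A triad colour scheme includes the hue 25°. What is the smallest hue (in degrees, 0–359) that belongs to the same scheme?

25°

A triad places three hues 120° apart.
The full set through 25° is {25°, 145°, 265°}.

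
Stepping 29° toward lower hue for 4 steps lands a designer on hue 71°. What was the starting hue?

187°

4 steps of 29° (toward lower hue) give a net shift of −116°.
Start = end − shift: 71 + 116 = 187°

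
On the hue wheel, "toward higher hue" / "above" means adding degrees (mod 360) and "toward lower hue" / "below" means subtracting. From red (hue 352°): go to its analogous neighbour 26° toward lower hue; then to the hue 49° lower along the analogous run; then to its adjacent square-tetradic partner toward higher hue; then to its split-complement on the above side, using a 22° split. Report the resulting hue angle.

209°

352 − 26 = 326°   (analog 26° ↓)
326 − 49 = 277°   (analog 49° ↓)
277 + 90 = 367 → 367 − 360 = 7°   (square ↑)
7 + 202 = 209°   (split-comp 22° ↑)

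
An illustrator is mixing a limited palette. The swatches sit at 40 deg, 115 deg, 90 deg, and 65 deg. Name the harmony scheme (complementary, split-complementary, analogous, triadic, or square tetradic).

Sort the hues: 40°, 65°, 90°, 115°.
Successive gaps around the wheel: 25°, 25°, 25°, 285°.
A run of hues at equal small steps (25°) with one large closing gap is an analogous group.

analogous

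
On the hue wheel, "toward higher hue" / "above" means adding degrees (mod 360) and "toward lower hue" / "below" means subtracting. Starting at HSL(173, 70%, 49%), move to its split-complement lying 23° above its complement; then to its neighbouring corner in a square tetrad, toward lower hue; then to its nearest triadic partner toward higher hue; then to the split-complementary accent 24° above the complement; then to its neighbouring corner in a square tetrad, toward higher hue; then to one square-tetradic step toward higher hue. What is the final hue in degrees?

split-comp 23° ↑ +203°: 173 + 203 = 376 → 376 − 360 = 16°
square ↓ −90°: 16 − 90 = -74 → -74 + 360 = 286°
triadic ↑ +120°: 286 + 120 = 406 → 406 − 360 = 46°
split-comp 24° ↑ +204°: 46 + 204 = 250°
square ↑ +90°: 250 + 90 = 340°
square ↑ +90°: 340 + 90 = 430 → 430 − 360 = 70°

70°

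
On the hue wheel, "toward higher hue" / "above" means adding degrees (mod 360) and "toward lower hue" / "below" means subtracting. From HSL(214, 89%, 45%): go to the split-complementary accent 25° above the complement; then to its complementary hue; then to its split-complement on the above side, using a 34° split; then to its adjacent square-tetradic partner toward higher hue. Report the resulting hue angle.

183°

+205° (split-comp 25° ↑): 214 + 205 = 419 → 419 − 360 = 59°
+180° (complement): 59 + 180 = 239°
+214° (split-comp 34° ↑): 239 + 214 = 453 → 453 − 360 = 93°
+90° (square ↑): 93 + 90 = 183°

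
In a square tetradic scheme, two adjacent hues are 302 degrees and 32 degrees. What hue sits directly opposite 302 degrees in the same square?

A square tetradic scheme places four hues 90° apart; opposite corners are 180° apart.
302 + 180 = 482 → 482 − 360 = 122°

122°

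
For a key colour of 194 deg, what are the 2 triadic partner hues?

194 + 120 = 314°
194 + 240 = 434 → 434 − 360 = 74°

314° and 74°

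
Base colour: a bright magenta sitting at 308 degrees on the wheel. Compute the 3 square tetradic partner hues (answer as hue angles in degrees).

38°, 128°, 218°

A square tetradic scheme places four hues every 90°.
308 + 90 = 398 → 398 − 360 = 38°
308 + 180 = 488 → 488 − 360 = 128°
308 + 270 = 578 → 578 − 360 = 218°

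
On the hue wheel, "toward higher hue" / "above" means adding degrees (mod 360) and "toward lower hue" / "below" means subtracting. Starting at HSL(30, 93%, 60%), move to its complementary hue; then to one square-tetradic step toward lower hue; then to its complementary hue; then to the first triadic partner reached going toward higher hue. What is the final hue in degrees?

60°

+180° (complement): 30 + 180 = 210°
−90° (square ↓): 210 − 90 = 120°
+180° (complement): 120 + 180 = 300°
+120° (triadic ↑): 300 + 120 = 420 → 420 − 360 = 60°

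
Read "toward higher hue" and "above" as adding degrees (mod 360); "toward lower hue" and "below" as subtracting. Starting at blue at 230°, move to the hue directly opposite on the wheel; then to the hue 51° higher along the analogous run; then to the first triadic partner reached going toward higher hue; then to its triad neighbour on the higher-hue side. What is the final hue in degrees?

230 + 180 = 410 → 410 − 360 = 50°   (complement)
50 + 51 = 101°   (analog 51° ↑)
101 + 120 = 221°   (triadic ↑)
221 + 120 = 341°   (triadic ↑)

341°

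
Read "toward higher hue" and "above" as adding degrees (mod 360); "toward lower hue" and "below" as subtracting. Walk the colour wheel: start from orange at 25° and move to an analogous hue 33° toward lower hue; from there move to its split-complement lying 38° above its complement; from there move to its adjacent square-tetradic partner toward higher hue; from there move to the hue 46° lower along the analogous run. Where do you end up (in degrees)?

254°

analog 33° ↓ −33°: 25 − 33 = -8 → -8 + 360 = 352°
split-comp 38° ↑ +218°: 352 + 218 = 570 → 570 − 360 = 210°
square ↑ +90°: 210 + 90 = 300°
analog 46° ↓ −46°: 300 − 46 = 254°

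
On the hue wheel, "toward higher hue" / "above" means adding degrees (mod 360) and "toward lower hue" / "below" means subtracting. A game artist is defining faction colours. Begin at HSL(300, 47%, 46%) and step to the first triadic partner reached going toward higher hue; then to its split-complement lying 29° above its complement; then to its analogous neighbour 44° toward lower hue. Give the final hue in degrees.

300 + 120 = 420 → 420 − 360 = 60°   (triadic ↑)
60 + 209 = 269°   (split-comp 29° ↑)
269 − 44 = 225°   (analog 44° ↓)

225°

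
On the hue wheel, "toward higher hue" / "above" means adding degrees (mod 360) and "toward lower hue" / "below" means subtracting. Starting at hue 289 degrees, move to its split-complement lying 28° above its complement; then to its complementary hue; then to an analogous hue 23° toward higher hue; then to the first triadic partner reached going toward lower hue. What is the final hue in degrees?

289 + 208 = 497 → 497 − 360 = 137°   (split-comp 28° ↑)
137 + 180 = 317°   (complement)
317 + 23 = 340°   (analog 23° ↑)
340 − 120 = 220°   (triadic ↓)

220°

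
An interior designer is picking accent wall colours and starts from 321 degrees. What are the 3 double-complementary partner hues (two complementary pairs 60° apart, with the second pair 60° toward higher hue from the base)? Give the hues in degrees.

A rectangular tetradic uses two complementary pairs 60° apart: offsets 0°, 60°, 180°, 240°.
321 + 60 = 381 → 381 − 360 = 21°
321 + 180 = 501 → 501 − 360 = 141°
321 + 240 = 561 → 561 − 360 = 201°

21°, 141°, and 201°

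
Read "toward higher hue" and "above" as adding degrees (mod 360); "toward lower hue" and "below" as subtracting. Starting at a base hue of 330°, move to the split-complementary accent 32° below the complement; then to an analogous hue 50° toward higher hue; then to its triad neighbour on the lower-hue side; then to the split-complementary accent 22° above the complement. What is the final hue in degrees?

+148° (split-comp 32° ↓): 330 + 148 = 478 → 478 − 360 = 118°
+50° (analog 50° ↑): 118 + 50 = 168°
−120° (triadic ↓): 168 − 120 = 48°
+202° (split-comp 22° ↑): 48 + 202 = 250°

250°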